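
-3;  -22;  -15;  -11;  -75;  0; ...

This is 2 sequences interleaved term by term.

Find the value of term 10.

22

The terms cycle through 2 interleaved subsequences.
Track A is -3, -15, -75, which is geometric, ×5 each step.
Track B is -22, -11, 0, which is adding 11 each time.
Term 10 comes from track B (its 5th entry): 22.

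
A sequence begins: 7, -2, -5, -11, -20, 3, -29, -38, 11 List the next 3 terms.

The slot pattern repeats as AAB (period 3), so there are 2 interleaved tracks.
Stream A: 7, -2, -11, -20, -29, -38. Arithmetic, step −9.
Stream B: -5, 3, 11. Adding 8 each time.
Position 10 falls in stream A as its term 7, giving -47.
Position 11 → stream A, term 8 = -56.
Position 12 falls in stream B as its term 4, giving 19.

-47, -56, 19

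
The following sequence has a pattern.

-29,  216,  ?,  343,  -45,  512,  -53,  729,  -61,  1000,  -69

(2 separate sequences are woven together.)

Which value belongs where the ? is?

Positions 1, 3, 5, … form one subsequence and positions 2, 4, 6, … form another.
Track A: -29, ?, -45, -53, -61, -69. Subtracting 8 each time.
Track B: 216, 343, 512, 729, 1000. The cubes 6³, 7³, 8³, ….
Track A's pattern makes the blank -37.

-37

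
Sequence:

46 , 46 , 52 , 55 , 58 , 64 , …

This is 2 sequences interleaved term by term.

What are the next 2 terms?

64, 73

Taking every 2nd term gives 2 separate tracks.
Stream A is 46, 52, 58, which is linear: a_n = 40 + 6·n.
Stream B is 46, 55, 64, which is arithmetic with common difference +9.
Position 7 falls in stream A as its term 4, giving 64.
Term 8 comes from stream B (its 4th entry): 73.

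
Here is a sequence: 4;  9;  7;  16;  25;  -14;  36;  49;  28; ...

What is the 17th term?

169

The slot pattern repeats as AAB (period 3), so there are 2 interleaved tracks.
Stream A is 4, 9, 16, 25, 36, 49, which is consecutive squares n² from n = 2.
Stream B is 7, -14, 28, which is multiplying by -2 each time.
Position 17 falls in stream A as its term 12, giving 169.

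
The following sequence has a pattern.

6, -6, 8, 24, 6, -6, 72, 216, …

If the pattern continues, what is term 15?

5832

Positions follow the repeating pattern AABB; grouping by letter gives 2 tracks.
Track A = 6, -6, 6, -6: alternating ±6.
Track B = 8, 24, 72, 216: multiplying by 3 each time.
The 15th slot belongs to track B; its 7th term is 5832.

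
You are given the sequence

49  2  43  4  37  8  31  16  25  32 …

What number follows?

Taking every 2nd term gives 2 separate tracks.
Track A: 49, 43, 37, 31, 25. Arithmetic with common difference −6.
Track B: 2, 4, 8, 16, 32. Powers 2^1, 2^2, 2^3, ….
Position 11 falls in track A as its term 6, giving 19.

19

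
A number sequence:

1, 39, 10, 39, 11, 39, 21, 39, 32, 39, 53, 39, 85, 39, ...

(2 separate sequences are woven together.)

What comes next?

Taking every 2nd term gives 2 separate tracks.
Track A is 1, 10, 11, 21, 32, 53, 85, which is a Fibonacci-like recurrence a_n = a_{n-1} + a_{n-2}.
Track B is 39, 39, 39, 39, 39, 39, 39, which is constant 39.
Position 15 falls in track A as its term 8, giving 138.

138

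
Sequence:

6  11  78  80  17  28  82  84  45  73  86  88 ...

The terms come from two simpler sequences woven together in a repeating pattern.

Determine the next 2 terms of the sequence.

Positions follow the repeating pattern AABB; grouping by letter gives 2 tracks.
Track A: 6, 11, 17, 28, 45, 73 (a Fibonacci-like recurrence a_n = a_{n-1} + a_{n-2}).
Track B: 78, 80, 82, 84, 86, 88 (linear: a_n = 76 + 2·n).
The 13th slot belongs to track A; its 7th term is 118.
The 14th slot belongs to track A; its 8th term is 191.

118, 191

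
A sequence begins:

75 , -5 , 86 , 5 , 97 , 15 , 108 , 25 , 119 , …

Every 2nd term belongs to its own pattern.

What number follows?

35

Odd-indexed and even-indexed terms follow separate rules.
Track A: 75, 86, 97, 108, 119 (arithmetic with common difference +11).
Track B: -5, 5, 15, 25 (adding 10 each time).
Position 10 falls in track B as its term 5, giving 35.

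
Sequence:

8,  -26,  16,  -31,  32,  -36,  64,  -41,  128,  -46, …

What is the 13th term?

Odd-indexed and even-indexed terms follow separate rules.
Subsequence A: 8, 16, 32, 64, 128. Powers 2^3, 2^4, 2^5, ….
Subsequence B: -26, -31, -36, -41, -46. Subtracting 5 each time.
Position 13 → subsequence A, term 7 = 512.

512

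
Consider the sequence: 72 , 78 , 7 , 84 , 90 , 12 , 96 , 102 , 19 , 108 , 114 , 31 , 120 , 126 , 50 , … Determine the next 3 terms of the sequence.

Reading positions in blocks of 3 reveals the pattern AAB — 2 tracks woven together.
Track A: 72, 78, 84, 90, 96, 102, 108, 114, 120, 126 — linear: a_n = 66 + 6·n.
Track B: 7, 12, 19, 31, 50 — Fibonacci-style (each term is the sum of the two before it).
The 16th slot belongs to track A; its 11th term is 132.
The 17th slot belongs to track A; its 12th term is 138.
Position 18 → track B, term 6 = 81.

132, 138, 81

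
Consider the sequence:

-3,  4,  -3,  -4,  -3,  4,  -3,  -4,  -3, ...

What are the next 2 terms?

The terms cycle through 2 interleaved subsequences.
Track A: -3, -3, -3, -3, -3 (constant -3).
Track B: 4, -4, 4, -4 (the oscillation 4·(−1)^(n+1)).
Position 10 falls in track B as its term 5, giving 4.
Position 11 → track A, term 6 = -3.

4, -3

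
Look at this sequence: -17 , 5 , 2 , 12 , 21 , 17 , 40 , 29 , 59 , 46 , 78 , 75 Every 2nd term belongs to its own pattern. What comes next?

97

Split by position mod 2 into 2 tracks.
Stream A: -17, 2, 21, 40, 59, 78 (arithmetic with common difference +19).
Stream B: 5, 12, 17, 29, 46, 75 (each term equals the sum of the previous two).
Position 13 → stream A, term 7 = 97.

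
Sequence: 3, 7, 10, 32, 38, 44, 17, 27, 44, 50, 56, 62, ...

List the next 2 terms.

The slot pattern repeats as AAABBB (period 6), so there are 2 interleaved tracks.
Track A is 3, 7, 10, 17, 27, 44, which is Fibonacci-style (each term is the sum of the two before it).
Track B is 32, 38, 44, 50, 56, 62, which is adding 6 each time.
The 13th slot belongs to track A; its 7th term is 71.
The 14th slot belongs to track A; its 8th term is 115.

71, 115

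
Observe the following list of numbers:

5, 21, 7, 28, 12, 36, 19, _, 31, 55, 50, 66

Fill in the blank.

45

Odd-indexed and even-indexed terms follow separate rules.
Stream A is 5, 7, 12, 19, 31, 50, which is a Fibonacci-like recurrence a_n = a_{n-1} + a_{n-2}.
Stream B is 21, 28, 36, ?, 55, 66, which is triangular numbers n(n+1)/2 for n = 6, 7, ….
The gap is stream B's term 4; the rule gives 45.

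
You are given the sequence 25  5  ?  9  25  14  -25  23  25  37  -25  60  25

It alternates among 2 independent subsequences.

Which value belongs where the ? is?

-25

The terms cycle through 2 interleaved subsequences.
Track A = 25, ?, 25, -25, 25, -25, 25: oscillating between 25 and -25.
Track B = 5, 9, 14, 23, 37, 60: Fibonacci-style (each term is the sum of the two before it).
So the missing entry in track A is -25.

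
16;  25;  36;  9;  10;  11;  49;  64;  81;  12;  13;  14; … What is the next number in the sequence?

The slot pattern repeats as AAABBB (period 6), so there are 2 interleaved tracks.
Subsequence A = 16, 25, 36, 49, 64, 81: the squares 4², 5², 6², ….
Subsequence B = 9, 10, 11, 12, 13, 14: linear: a_n = 8 + n.
Position 13 falls in subsequence A as its term 7, giving 100.

100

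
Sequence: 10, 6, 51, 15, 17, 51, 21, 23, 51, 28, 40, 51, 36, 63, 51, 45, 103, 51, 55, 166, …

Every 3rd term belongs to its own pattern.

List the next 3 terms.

Taking every 3rd term gives 3 separate tracks.
Subsequence A: 10, 15, 21, 28, 36, 45, 55. Triangular numbers n(n+1)/2 for n = 4, 5, ….
Subsequence B: 6, 17, 23, 40, 63, 103, 166. A Fibonacci-like recurrence a_n = a_{n-1} + a_{n-2}.
Subsequence C: 51, 51, 51, 51, 51, 51. The constant sequence 51.
The 21st slot belongs to subsequence C; its 7th term is 51.
Position 22 → subsequence A, term 8 = 66.
Position 23 → subsequence B, term 8 = 269.

51, 66, 269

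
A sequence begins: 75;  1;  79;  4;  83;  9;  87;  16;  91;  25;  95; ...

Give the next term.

36

Odd-indexed and even-indexed terms follow separate rules.
Track A: 75, 79, 83, 87, 91, 95. Arithmetic with common difference +4.
Track B: 1, 4, 9, 16, 25. The squares 1², 2², 3², ….
Position 12 → track B, term 6 = 36.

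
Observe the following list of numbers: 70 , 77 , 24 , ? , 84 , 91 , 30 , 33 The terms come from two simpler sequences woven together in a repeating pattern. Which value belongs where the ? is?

27

Positions follow the repeating pattern AABB; grouping by letter gives 2 tracks.
Track A: 70, 77, 84, 91 — arithmetic with common difference +7.
Track B: 24, ?, 30, 33 — adding 3 each time.
Filling track B at index 2 by its rule yields 27.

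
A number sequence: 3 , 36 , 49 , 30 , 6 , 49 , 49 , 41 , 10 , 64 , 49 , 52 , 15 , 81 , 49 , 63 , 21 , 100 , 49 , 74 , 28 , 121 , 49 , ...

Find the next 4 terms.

The terms cycle through 4 interleaved subsequences.
Stream A: 3, 6, 10, 15, 21, 28. Triangular numbers starting at T_2.
Stream B: 36, 49, 64, 81, 100, 121. Perfect squares starting at 6².
Stream C: 49, 49, 49, 49, 49, 49. The constant sequence 49.
Stream D: 30, 41, 52, 63, 74. Arithmetic with common difference +11.
Term 24 comes from stream D (its 6th entry): 85.
Position 25 → stream A, term 7 = 36.
Term 26 comes from stream B (its 7th entry): 144.
Term 27 comes from stream C (its 7th entry): 49.

85, 36, 144, 49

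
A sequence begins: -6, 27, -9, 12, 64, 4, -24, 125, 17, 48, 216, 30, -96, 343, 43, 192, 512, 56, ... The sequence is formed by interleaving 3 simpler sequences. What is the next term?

The terms cycle through 3 interleaved subsequences.
Track A = -6, 12, -24, 48, -96, 192: a geometric progression (common ratio -2).
Track B = 27, 64, 125, 216, 343, 512: the cubes 3³, 4³, 5³, ….
Track C = -9, 4, 17, 30, 43, 56: adding 13 each time.
The 19th slot belongs to track A; its 7th term is -384.

-384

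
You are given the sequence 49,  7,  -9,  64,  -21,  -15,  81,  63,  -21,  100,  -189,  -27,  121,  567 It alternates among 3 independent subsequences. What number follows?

-33

Split by position mod 3 into 3 tracks.
Track A: 49, 64, 81, 100, 121. Perfect squares starting at 7².
Track B: 7, -21, 63, -189, 567. Geometric with ratio -3.
Track C: -9, -15, -21, -27. Subtracting 6 each time.
Term 15 comes from track C (its 5th entry): -33.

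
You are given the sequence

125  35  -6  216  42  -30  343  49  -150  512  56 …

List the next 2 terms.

Read the sequence 3 terms at a time; column i is its own pattern.
Subsequence A: 125, 216, 343, 512 — consecutive cubes n³ from n = 5.
Subsequence B: 35, 42, 49, 56 — adding 7 each time.
Subsequence C: -6, -30, -150 — a geometric progression (common ratio 5).
Position 12 falls in subsequence C as its term 4, giving -750.
Position 13 → subsequence A, term 5 = 729.

-750, 729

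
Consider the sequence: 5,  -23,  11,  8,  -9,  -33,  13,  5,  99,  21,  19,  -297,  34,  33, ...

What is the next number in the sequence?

891

The terms cycle through 3 interleaved subsequences.
Subsequence A = 5, 8, 13, 21, 34: each term equals the sum of the previous two.
Subsequence B = -23, -9, 5, 19, 33: linear: a_n = -37 + 14·n.
Subsequence C = 11, -33, 99, -297: multiplying by -3 each time.
Position 15 → subsequence C, term 5 = 891.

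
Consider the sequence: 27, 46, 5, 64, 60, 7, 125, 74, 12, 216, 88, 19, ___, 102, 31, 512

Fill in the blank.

343

Split by position mod 3 into 3 tracks.
Subsequence A: 27, 64, 125, 216, ?, 512 — the cubes 3³, 4³, 5³, ….
Subsequence B: 46, 60, 74, 88, 102 — arithmetic with common difference +14.
Subsequence C: 5, 7, 12, 19, 31 — a Fibonacci-like recurrence a_n = a_{n-1} + a_{n-2}.
Filling subsequence A at index 5 by its rule yields 343.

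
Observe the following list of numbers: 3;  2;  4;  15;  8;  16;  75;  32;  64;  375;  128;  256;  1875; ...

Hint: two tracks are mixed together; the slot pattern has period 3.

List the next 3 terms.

512, 1024, 9375

Reading positions in blocks of 3 reveals the pattern ABB — 2 tracks woven together.
Stream A is 3, 15, 75, 375, 1875, which is geometric with ratio 5.
Stream B is 2, 4, 8, 16, 32, 64, 128, 256, which is powers of 2.
Position 14 → stream B, term 9 = 512.
Position 15 → stream B, term 10 = 1024.
The 16th slot belongs to stream A; its 6th term is 9375.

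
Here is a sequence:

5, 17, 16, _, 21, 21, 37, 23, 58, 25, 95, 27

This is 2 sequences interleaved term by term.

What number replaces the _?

19

Odd-indexed and even-indexed terms follow separate rules.
Track A: 5, 16, 21, 37, 58, 95 — a Fibonacci-like recurrence a_n = a_{n-1} + a_{n-2}.
Track B: 17, ?, 21, 23, 25, 27 — adding 2 each time.
So the missing entry in track B is 19.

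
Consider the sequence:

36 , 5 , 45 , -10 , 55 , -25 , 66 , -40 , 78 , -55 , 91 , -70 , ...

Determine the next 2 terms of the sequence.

105, -85

Taking every 2nd term gives 2 separate tracks.
Stream A: 36, 45, 55, 66, 78, 91. Triangular numbers starting at T_8.
Stream B: 5, -10, -25, -40, -55, -70. Subtracting 15 each time.
Position 13 falls in stream A as its term 7, giving 105.
Term 14 comes from stream B (its 7th entry): -85.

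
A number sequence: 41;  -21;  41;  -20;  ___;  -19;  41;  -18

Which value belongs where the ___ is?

41

Odd-indexed and even-indexed terms follow separate rules.
Stream A: 41, 41, ?, 41. The constant sequence 41.
Stream B: -21, -20, -19, -18. Arithmetic, step +1.
Filling stream A at index 3 by its rule yields 41.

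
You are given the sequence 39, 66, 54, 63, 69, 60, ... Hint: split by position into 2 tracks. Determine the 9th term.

The terms cycle through 2 interleaved subsequences.
Track A: 39, 54, 69 — arithmetic, step +15.
Track B: 66, 63, 60 — arithmetic with common difference −3.
Position 9 falls in track A as its term 5, giving 99.

99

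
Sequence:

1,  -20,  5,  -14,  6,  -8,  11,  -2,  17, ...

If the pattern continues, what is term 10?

4

Split by position mod 2 into 2 tracks.
Stream A: 1, 5, 6, 11, 17 — each term equals the sum of the previous two.
Stream B: -20, -14, -8, -2 — arithmetic, step +6.
Term 10 comes from stream B (its 5th entry): 4.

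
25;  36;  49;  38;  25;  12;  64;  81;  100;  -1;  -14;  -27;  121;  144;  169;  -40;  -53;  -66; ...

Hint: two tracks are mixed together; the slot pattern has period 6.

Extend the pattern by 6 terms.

196, 225, 256, -79, -92, -105

Positions follow the repeating pattern AAABBB; grouping by letter gives 2 tracks.
Stream A: 25, 36, 49, 64, 81, 100, 121, 144, 169 — the squares 5², 6², 7², ….
Stream B: 38, 25, 12, -1, -14, -27, -40, -53, -66 — arithmetic with common difference −13.
Position 19 → stream A, term 10 = 196.
Position 20 falls in stream A as its term 11, giving 225.
The 21st slot belongs to stream A; its 12th term is 256.
The 22nd slot belongs to stream B; its 10th term is -79.
Position 23 → stream B, term 11 = -92.
Position 24 → stream B, term 12 = -105.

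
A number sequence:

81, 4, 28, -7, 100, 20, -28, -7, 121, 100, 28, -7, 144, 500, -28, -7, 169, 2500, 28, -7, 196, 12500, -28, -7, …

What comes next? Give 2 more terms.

Read the sequence 4 terms at a time; column i is its own pattern.
Track A: 81, 100, 121, 144, 169, 196. Consecutive squares n² from n = 9.
Track B: 4, 20, 100, 500, 2500, 12500. Geometric, ×5 each step.
Track C: 28, -28, 28, -28, 28, -28. Alternating ±28.
Track D: -7, -7, -7, -7, -7, -7. The constant sequence -7.
Term 25 comes from track A (its 7th entry): 225.
Position 26 falls in track B as its term 7, giving 62500.

225, 62500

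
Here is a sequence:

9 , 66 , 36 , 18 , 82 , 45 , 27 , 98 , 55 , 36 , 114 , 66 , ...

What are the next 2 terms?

Split by position mod 3 into 3 tracks.
Subsequence A: 9, 18, 27, 36. Arithmetic, step +9.
Subsequence B: 66, 82, 98, 114. Arithmetic, step +16.
Subsequence C: 36, 45, 55, 66. Triangular numbers starting at T_8.
The 13th slot belongs to subsequence A; its 5th term is 45.
Position 14 → subsequence B, term 5 = 130.

45, 130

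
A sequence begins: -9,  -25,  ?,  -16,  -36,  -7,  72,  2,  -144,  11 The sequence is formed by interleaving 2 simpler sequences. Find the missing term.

18

Split by position mod 2 into 2 tracks.
Stream A: -9, ?, -36, 72, -144. A geometric progression (common ratio -2).
Stream B: -25, -16, -7, 2, 11. Adding 9 each time.
So the missing entry in stream A is 18.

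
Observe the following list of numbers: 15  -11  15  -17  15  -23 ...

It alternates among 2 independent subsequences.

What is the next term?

Taking every 2nd term gives 2 separate tracks.
Subsequence A: 15, 15, 15. Constant 15.
Subsequence B: -11, -17, -23. Arithmetic with common difference −6.
Position 7 falls in subsequence A as its term 4, giving 15.

15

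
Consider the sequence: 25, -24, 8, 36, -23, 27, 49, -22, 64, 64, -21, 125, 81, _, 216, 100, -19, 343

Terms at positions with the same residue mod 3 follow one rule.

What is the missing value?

Taking every 3rd term gives 3 separate tracks.
Track A: 25, 36, 49, 64, 81, 100 — consecutive squares n² from n = 5.
Track B: -24, -23, -22, -21, ?, -19 — adding 1 each time.
Track C: 8, 27, 64, 125, 216, 343 — the cubes 2³, 3³, 4³, ….
The gap is track B's term 5; the rule gives -20.

-20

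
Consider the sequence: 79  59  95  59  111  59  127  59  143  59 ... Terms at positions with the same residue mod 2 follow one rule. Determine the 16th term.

59

Positions 1, 3, 5, … form one subsequence and positions 2, 4, 6, … form another.
Subsequence A: 79, 95, 111, 127, 143. Linear: a_n = 63 + 16·n.
Subsequence B: 59, 59, 59, 59, 59. The constant sequence 59.
Position 16 → subsequence B, term 8 = 59.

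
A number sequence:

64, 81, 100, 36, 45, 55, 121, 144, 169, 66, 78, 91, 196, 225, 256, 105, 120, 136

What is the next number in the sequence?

Positions follow the repeating pattern AAABBB; grouping by letter gives 2 tracks.
Track A: 64, 81, 100, 121, 144, 169, 196, 225, 256 (perfect squares starting at 8²).
Track B: 36, 45, 55, 66, 78, 91, 105, 120, 136 (triangular numbers n(n+1)/2 for n = 8, 9, …).
Position 19 falls in track A as its term 10, giving 289.

289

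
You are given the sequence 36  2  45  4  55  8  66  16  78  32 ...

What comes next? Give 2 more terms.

91, 64

Taking every 2nd term gives 2 separate tracks.
Stream A: 36, 45, 55, 66, 78. Triangular numbers n(n+1)/2 for n = 8, 9, ….
Stream B: 2, 4, 8, 16, 32. Powers 2^1, 2^2, 2^3, ….
Term 11 comes from stream A (its 6th entry): 91.
The 12th slot belongs to stream B; its 6th term is 64.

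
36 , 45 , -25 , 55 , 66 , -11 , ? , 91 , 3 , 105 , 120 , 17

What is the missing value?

78

Reading positions in blocks of 3 reveals the pattern AAB — 2 tracks woven together.
Subsequence A: 36, 45, 55, 66, ?, 91, 105, 120 (triangular numbers n(n+1)/2 for n = 8, 9, …).
Subsequence B: -25, -11, 3, 17 (arithmetic, step +14).
The gap is subsequence A's term 5; the rule gives 78.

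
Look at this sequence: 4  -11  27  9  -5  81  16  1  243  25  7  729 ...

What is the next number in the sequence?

36

Split by position mod 3: positions 1, 4, 7, … form one track, and each other residue class forms its own.
Track A = 4, 9, 16, 25: perfect squares starting at 2².
Track B = -11, -5, 1, 7: adding 6 each time.
Track C = 27, 81, 243, 729: successive powers of 3.
Term 13 comes from track A (its 5th entry): 36.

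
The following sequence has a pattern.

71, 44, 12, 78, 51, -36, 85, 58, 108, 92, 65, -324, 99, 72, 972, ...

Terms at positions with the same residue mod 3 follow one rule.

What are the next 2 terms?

106, 79

The terms cycle through 3 interleaved subsequences.
Subsequence A: 71, 78, 85, 92, 99 (arithmetic, step +7).
Subsequence B: 44, 51, 58, 65, 72 (arithmetic, step +7).
Subsequence C: 12, -36, 108, -324, 972 (geometric, ×-3 each step).
Position 16 → subsequence A, term 6 = 106.
The 17th slot belongs to subsequence B; its 6th term is 79.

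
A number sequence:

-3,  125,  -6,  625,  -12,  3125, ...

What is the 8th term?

Taking every 2nd term gives 2 separate tracks.
Stream A = -3, -6, -12: a geometric progression (common ratio 2).
Stream B = 125, 625, 3125: powers of 5.
Term 8 comes from stream B (its 4th entry): 15625.

15625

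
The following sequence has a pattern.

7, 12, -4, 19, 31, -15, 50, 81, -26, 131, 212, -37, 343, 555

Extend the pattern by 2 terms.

Positions follow the repeating pattern AAB; grouping by letter gives 2 tracks.
Subsequence A: 7, 12, 19, 31, 50, 81, 131, 212, 343, 555 — Fibonacci-style (each term is the sum of the two before it).
Subsequence B: -4, -15, -26, -37 — arithmetic with common difference −11.
Term 15 comes from subsequence B (its 5th entry): -48.
Position 16 falls in subsequence A as its term 11, giving 898.

-48, 898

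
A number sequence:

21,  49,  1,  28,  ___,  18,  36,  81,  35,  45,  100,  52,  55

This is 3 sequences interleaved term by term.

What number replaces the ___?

64

Split by position mod 3 into 3 tracks.
Stream A: 21, 28, 36, 45, 55 (triangular numbers n(n+1)/2 for n = 6, 7, …).
Stream B: 49, ?, 81, 100 (consecutive squares n² from n = 7).
Stream C: 1, 18, 35, 52 (adding 17 each time).
Stream B's pattern makes the blank 64.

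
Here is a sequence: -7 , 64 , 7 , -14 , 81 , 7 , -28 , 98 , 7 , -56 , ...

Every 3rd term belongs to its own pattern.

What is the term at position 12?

7

Taking every 3rd term gives 3 separate tracks.
Track A: -7, -14, -28, -56. Geometric with ratio 2.
Track B: 64, 81, 98. Linear: a_n = 47 + 17·n.
Track C: 7, 7, 7. Constant 7.
Position 12 → track C, term 4 = 7.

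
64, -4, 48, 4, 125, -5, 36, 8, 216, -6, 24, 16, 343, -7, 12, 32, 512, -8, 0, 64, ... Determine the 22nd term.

The terms cycle through 4 interleaved subsequences.
Track A: 64, 125, 216, 343, 512 (perfect cubes starting at 4³).
Track B: -4, -5, -6, -7, -8 (linear: a_n = -3 − n).
Track C: 48, 36, 24, 12, 0 (arithmetic with common difference −12).
Track D: 4, 8, 16, 32, 64 (powers 2^2, 2^3, 2^4, …).
The 22nd slot belongs to track B; its 6th term is -9.

-9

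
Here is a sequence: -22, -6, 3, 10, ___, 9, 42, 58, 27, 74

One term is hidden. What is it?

The slot pattern repeats as AAB (period 3), so there are 2 interleaved tracks.
Stream A: -22, -6, 10, ?, 42, 58, 74 — adding 16 each time.
Stream B: 3, 9, 27 — powers of 3.
Filling stream A at index 4 by its rule yields 26.

26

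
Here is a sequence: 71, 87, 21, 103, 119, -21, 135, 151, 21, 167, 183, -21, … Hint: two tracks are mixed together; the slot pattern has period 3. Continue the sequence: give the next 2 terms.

199, 215

Reading positions in blocks of 3 reveals the pattern AAB — 2 tracks woven together.
Track A = 71, 87, 103, 119, 135, 151, 167, 183: arithmetic with common difference +16.
Track B = 21, -21, 21, -21: oscillating between 21 and -21.
The 13th slot belongs to track A; its 9th term is 199.
Position 14 → track A, term 10 = 215.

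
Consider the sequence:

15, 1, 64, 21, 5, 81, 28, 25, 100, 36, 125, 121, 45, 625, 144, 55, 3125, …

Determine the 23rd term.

Taking every 3rd term gives 3 separate tracks.
Track A is 15, 21, 28, 36, 45, 55, which is triangular numbers starting at T_5.
Track B is 1, 5, 25, 125, 625, 3125, which is powers of 5.
Track C is 64, 81, 100, 121, 144, which is consecutive squares n² from n = 8.
The 23rd slot belongs to track B; its 8th term is 78125.

78125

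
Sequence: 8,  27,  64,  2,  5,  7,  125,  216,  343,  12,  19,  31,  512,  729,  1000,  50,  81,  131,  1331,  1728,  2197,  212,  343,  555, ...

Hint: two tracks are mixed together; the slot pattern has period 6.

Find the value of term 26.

Reading positions in blocks of 6 reveals the pattern AAABBB — 2 tracks woven together.
Stream A: 8, 27, 64, 125, 216, 343, 512, 729, 1000, 1331, 1728, 2197 — consecutive cubes n³ from n = 2.
Stream B: 2, 5, 7, 12, 19, 31, 50, 81, 131, 212, 343, 555 — Fibonacci-style (each term is the sum of the two before it).
The 26th slot belongs to stream A; its 14th term is 3375.

3375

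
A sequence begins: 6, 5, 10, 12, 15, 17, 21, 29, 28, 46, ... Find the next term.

Taking every 2nd term gives 2 separate tracks.
Subsequence A: 6, 10, 15, 21, 28 (triangular numbers n(n+1)/2 for n = 3, 4, …).
Subsequence B: 5, 12, 17, 29, 46 (each term equals the sum of the previous two).
Term 11 comes from subsequence A (its 6th entry): 36.

36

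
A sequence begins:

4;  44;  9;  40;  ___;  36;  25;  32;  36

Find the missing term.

16

Positions 1, 3, 5, … form one subsequence and positions 2, 4, 6, … form another.
Track A: 4, 9, ?, 25, 36 — consecutive squares n² from n = 2.
Track B: 44, 40, 36, 32 — arithmetic with common difference −4.
So the missing entry in track A is 16.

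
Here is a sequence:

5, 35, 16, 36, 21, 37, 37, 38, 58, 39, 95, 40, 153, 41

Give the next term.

Odd-indexed and even-indexed terms follow separate rules.
Subsequence A is 5, 16, 21, 37, 58, 95, 153, which is a Fibonacci-like recurrence a_n = a_{n-1} + a_{n-2}.
Subsequence B is 35, 36, 37, 38, 39, 40, 41, which is adding 1 each time.
Term 15 comes from subsequence A (its 8th entry): 248.

248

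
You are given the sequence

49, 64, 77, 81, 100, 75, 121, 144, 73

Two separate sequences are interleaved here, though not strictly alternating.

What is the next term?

169

Positions follow the repeating pattern AAB; grouping by letter gives 2 tracks.
Subsequence A: 49, 64, 81, 100, 121, 144. Perfect squares starting at 7².
Subsequence B: 77, 75, 73. Subtracting 2 each time.
The 10th slot belongs to subsequence A; its 7th term is 169.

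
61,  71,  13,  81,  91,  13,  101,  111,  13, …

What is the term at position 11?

131

Positions follow the repeating pattern AAB; grouping by letter gives 2 tracks.
Subsequence A = 61, 71, 81, 91, 101, 111: arithmetic, step +10.
Subsequence B = 13, 13, 13: always 13.
The 11th slot belongs to subsequence A; its 8th term is 131.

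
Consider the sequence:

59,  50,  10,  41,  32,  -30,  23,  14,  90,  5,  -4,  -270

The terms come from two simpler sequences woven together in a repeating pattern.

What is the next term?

-13

Reading positions in blocks of 3 reveals the pattern AAB — 2 tracks woven together.
Track A: 59, 50, 41, 32, 23, 14, 5, -4. Arithmetic with common difference −9.
Track B: 10, -30, 90, -270. Multiplying by -3 each time.
Position 13 → track A, term 9 = -13.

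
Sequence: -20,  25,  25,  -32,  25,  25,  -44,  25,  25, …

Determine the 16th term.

-80

The slot pattern repeats as ABB (period 3), so there are 2 interleaved tracks.
Track A: -20, -32, -44 — subtracting 12 each time.
Track B: 25, 25, 25, 25, 25, 25 — always 25.
The 16th slot belongs to track A; its 6th term is -80.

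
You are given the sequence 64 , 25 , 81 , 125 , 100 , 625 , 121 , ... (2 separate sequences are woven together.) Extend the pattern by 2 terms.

Positions 1, 3, 5, … form one subsequence and positions 2, 4, 6, … form another.
Subsequence A is 64, 81, 100, 121, which is consecutive squares n² from n = 8.
Subsequence B is 25, 125, 625, which is successive powers of 5.
Term 8 comes from subsequence B (its 4th entry): 3125.
Position 9 → subsequence A, term 5 = 144.

3125, 144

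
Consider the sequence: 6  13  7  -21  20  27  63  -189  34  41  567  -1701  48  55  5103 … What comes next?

-15309

Positions follow the repeating pattern AABB; grouping by letter gives 2 tracks.
Track A = 6, 13, 20, 27, 34, 41, 48, 55: linear: a_n = -1 + 7·n.
Track B = 7, -21, 63, -189, 567, -1701, 5103: a geometric progression (common ratio -3).
Position 16 → track B, term 8 = -15309.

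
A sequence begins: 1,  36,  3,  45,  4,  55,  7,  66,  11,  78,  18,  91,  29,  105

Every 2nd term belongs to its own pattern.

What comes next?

Taking every 2nd term gives 2 separate tracks.
Track A: 1, 3, 4, 7, 11, 18, 29 (Fibonacci-style (each term is the sum of the two before it)).
Track B: 36, 45, 55, 66, 78, 91, 105 (triangular numbers starting at T_8).
The 15th slot belongs to track A; its 8th term is 47.

47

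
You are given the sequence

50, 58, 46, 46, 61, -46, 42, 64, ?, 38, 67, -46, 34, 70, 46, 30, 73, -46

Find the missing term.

The terms cycle through 3 interleaved subsequences.
Track A: 50, 46, 42, 38, 34, 30 (subtracting 4 each time).
Track B: 58, 61, 64, 67, 70, 73 (arithmetic with common difference +3).
Track C: 46, -46, ?, -46, 46, -46 (alternating ±46).
Track C's pattern makes the blank 46.

46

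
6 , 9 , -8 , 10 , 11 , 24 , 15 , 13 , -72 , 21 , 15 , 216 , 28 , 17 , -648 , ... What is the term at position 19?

45

Split by position mod 3 into 3 tracks.
Track A: 6, 10, 15, 21, 28 (the triangular numbers T_3, T_4, …).
Track B: 9, 11, 13, 15, 17 (adding 2 each time).
Track C: -8, 24, -72, 216, -648 (a geometric progression (common ratio -3)).
Term 19 comes from track A (its 7th entry): 45.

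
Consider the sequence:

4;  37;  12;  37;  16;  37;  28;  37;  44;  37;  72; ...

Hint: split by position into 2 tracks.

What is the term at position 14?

Odd-indexed and even-indexed terms follow separate rules.
Subsequence A: 4, 12, 16, 28, 44, 72. Each term equals the sum of the previous two.
Subsequence B: 37, 37, 37, 37, 37. The constant sequence 37.
Position 14 → subsequence B, term 7 = 37.

37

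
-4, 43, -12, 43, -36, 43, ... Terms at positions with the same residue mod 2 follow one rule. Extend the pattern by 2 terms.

-108, 43

Split by position mod 2 into 2 tracks.
Subsequence A: -4, -12, -36 — geometric, ×3 each step.
Subsequence B: 43, 43, 43 — constant 43.
Position 7 → subsequence A, term 4 = -108.
Position 8 falls in subsequence B as its term 4, giving 43.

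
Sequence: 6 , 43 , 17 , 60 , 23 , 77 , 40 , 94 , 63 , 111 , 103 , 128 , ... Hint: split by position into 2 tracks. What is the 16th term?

The terms cycle through 2 interleaved subsequences.
Subsequence A is 6, 17, 23, 40, 63, 103, which is each term equals the sum of the previous two.
Subsequence B is 43, 60, 77, 94, 111, 128, which is arithmetic with common difference +17.
Position 16 → subsequence B, term 8 = 162.

162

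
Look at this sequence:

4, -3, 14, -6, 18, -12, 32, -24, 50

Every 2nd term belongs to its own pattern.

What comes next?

-48

Split by position mod 2 into 2 tracks.
Track A: 4, 14, 18, 32, 50 (each term equals the sum of the previous two).
Track B: -3, -6, -12, -24 (geometric, ×2 each step).
Position 10 → track B, term 5 = -48.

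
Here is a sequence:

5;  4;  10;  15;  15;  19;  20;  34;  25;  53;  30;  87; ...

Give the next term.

Positions 1, 3, 5, … form one subsequence and positions 2, 4, 6, … form another.
Stream A = 5, 10, 15, 20, 25, 30: arithmetic with common difference +5.
Stream B = 4, 15, 19, 34, 53, 87: each term equals the sum of the previous two.
Position 13 falls in stream A as its term 7, giving 35.

35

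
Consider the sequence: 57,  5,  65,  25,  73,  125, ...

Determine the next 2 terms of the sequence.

Positions 1, 3, 5, … form one subsequence and positions 2, 4, 6, … form another.
Subsequence A = 57, 65, 73: linear: a_n = 49 + 8·n.
Subsequence B = 5, 25, 125: powers of 5.
Position 7 → subsequence A, term 4 = 81.
The 8th slot belongs to subsequence B; its 4th term is 625.

81, 625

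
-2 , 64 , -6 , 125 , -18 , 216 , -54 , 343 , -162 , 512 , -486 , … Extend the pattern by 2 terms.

729, -1458

The terms cycle through 2 interleaved subsequences.
Track A: -2, -6, -18, -54, -162, -486 (multiplying by 3 each time).
Track B: 64, 125, 216, 343, 512 (consecutive cubes n³ from n = 4).
Term 12 comes from track B (its 6th entry): 729.
Position 13 → track A, term 7 = -1458.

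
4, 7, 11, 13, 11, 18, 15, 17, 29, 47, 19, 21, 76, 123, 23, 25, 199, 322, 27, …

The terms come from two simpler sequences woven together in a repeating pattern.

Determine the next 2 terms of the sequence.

The slot pattern repeats as AABB (period 4), so there are 2 interleaved tracks.
Stream A: 4, 7, 11, 18, 29, 47, 76, 123, 199, 322 — each term equals the sum of the previous two.
Stream B: 11, 13, 15, 17, 19, 21, 23, 25, 27 — arithmetic, step +2.
Position 20 → stream B, term 10 = 29.
Position 21 → stream A, term 11 = 521.

29, 521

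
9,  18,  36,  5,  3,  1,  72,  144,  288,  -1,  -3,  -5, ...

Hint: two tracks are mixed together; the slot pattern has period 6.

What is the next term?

576

Reading positions in blocks of 6 reveals the pattern AAABBB — 2 tracks woven together.
Stream A = 9, 18, 36, 72, 144, 288: multiplying by 2 each time.
Stream B = 5, 3, 1, -1, -3, -5: linear: a_n = 7 − 2·n.
Term 13 comes from stream A (its 7th entry): 576.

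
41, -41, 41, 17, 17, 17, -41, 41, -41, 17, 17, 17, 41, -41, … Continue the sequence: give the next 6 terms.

Reading positions in blocks of 6 reveals the pattern AAABBB — 2 tracks woven together.
Subsequence A is 41, -41, 41, -41, 41, -41, 41, -41, which is the oscillation 41·(−1)^(n+1).
Subsequence B is 17, 17, 17, 17, 17, 17, which is the constant sequence 17.
The 15th slot belongs to subsequence A; its 9th term is 41.
Term 16 comes from subsequence B (its 7th entry): 17.
Position 17 falls in subsequence B as its term 8, giving 17.
Position 18 → subsequence B, term 9 = 17.
Term 19 comes from subsequence A (its 10th entry): -41.
The 20th slot belongs to subsequence A; its 11th term is 41.

41, 17, 17, 17, -41, 41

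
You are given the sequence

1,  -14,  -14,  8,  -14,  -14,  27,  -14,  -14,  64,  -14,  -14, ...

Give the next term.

Positions follow the repeating pattern ABB; grouping by letter gives 2 tracks.
Track A = 1, 8, 27, 64: the cubes 1³, 2³, 3³, ….
Track B = -14, -14, -14, -14, -14, -14, -14, -14: always -14.
Position 13 falls in track A as its term 5, giving 125.

125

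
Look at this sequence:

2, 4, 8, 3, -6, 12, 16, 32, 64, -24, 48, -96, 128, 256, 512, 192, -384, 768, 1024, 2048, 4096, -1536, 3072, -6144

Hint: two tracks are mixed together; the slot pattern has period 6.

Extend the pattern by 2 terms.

Positions follow the repeating pattern AAABBB; grouping by letter gives 2 tracks.
Subsequence A: 2, 4, 8, 16, 32, 64, 128, 256, 512, 1024, 2048, 4096 (powers of 2).
Subsequence B: 3, -6, 12, -24, 48, -96, 192, -384, 768, -1536, 3072, -6144 (multiplying by -2 each time).
The 25th slot belongs to subsequence A; its 13th term is 8192.
Position 26 → subsequence A, term 14 = 16384.

8192, 16384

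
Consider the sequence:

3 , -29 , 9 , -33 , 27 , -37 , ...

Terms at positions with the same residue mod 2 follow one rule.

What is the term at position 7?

81

Split by position mod 2 into 2 tracks.
Stream A: 3, 9, 27. Powers of 3.
Stream B: -29, -33, -37. Subtracting 4 each time.
Position 7 falls in stream A as its term 4, giving 81.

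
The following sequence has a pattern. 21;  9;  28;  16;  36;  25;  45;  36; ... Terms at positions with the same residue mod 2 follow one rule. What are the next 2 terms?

The terms cycle through 2 interleaved subsequences.
Track A: 21, 28, 36, 45 (triangular numbers starting at T_6).
Track B: 9, 16, 25, 36 (the squares 3², 4², 5², …).
Position 9 falls in track A as its term 5, giving 55.
Term 10 comes from track B (its 5th entry): 49.

55, 49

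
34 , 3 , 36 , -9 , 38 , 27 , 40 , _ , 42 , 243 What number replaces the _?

The terms cycle through 2 interleaved subsequences.
Track A: 34, 36, 38, 40, 42 (linear: a_n = 32 + 2·n).
Track B: 3, -9, 27, ?, 243 (geometric, ×-3 each step).
The gap is track B's term 4; the rule gives -81.

-81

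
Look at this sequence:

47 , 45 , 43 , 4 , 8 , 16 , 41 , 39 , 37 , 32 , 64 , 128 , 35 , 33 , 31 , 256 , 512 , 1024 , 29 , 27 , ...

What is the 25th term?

23

The slot pattern repeats as AAABBB (period 6), so there are 2 interleaved tracks.
Subsequence A: 47, 45, 43, 41, 39, 37, 35, 33, 31, 29, 27 (subtracting 2 each time).
Subsequence B: 4, 8, 16, 32, 64, 128, 256, 512, 1024 (powers 2^2, 2^3, 2^4, …).
Position 25 falls in subsequence A as its term 13, giving 23.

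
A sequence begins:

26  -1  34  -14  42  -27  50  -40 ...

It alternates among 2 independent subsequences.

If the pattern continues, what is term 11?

Taking every 2nd term gives 2 separate tracks.
Subsequence A: 26, 34, 42, 50 (adding 8 each time).
Subsequence B: -1, -14, -27, -40 (arithmetic, step −13).
Position 11 falls in subsequence A as its term 6, giving 66.

66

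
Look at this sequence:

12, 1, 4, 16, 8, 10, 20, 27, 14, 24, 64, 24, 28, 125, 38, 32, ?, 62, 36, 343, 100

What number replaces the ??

Read the sequence 3 terms at a time; column i is its own pattern.
Track A = 12, 16, 20, 24, 28, 32, 36: arithmetic with common difference +4.
Track B = 1, 8, 27, 64, 125, ?, 343: consecutive cubes n³ from n = 1.
Track C = 4, 10, 14, 24, 38, 62, 100: each term equals the sum of the previous two.
The gap is track B's term 6; the rule gives 216.

216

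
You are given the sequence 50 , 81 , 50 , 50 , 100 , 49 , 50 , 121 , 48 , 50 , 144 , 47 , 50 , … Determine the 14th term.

169

The terms cycle through 3 interleaved subsequences.
Track A = 50, 50, 50, 50, 50: always 50.
Track B = 81, 100, 121, 144: the squares 9², 10², 11², ….
Track C = 50, 49, 48, 47: arithmetic with common difference −1.
Position 14 falls in track B as its term 5, giving 169.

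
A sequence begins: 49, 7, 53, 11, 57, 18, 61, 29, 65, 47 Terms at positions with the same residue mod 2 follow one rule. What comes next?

Split by position mod 2 into 2 tracks.
Track A: 49, 53, 57, 61, 65. Adding 4 each time.
Track B: 7, 11, 18, 29, 47. Fibonacci-style (each term is the sum of the two before it).
The 11th slot belongs to track A; its 6th term is 69.

69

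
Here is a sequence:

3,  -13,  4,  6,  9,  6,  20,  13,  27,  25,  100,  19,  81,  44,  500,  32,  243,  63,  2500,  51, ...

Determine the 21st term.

729

The terms cycle through 4 interleaved subsequences.
Subsequence A is 3, 9, 27, 81, 243, which is powers 3^1, 3^2, 3^3, ….
Subsequence B is -13, 6, 25, 44, 63, which is linear: a_n = -32 + 19·n.
Subsequence C is 4, 20, 100, 500, 2500, which is geometric, ×5 each step.
Subsequence D is 6, 13, 19, 32, 51, which is Fibonacci-style (each term is the sum of the two before it).
Term 21 comes from subsequence A (its 6th entry): 729.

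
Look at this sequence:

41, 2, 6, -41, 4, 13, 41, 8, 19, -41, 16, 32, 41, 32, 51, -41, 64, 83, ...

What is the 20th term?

Split by position mod 3: positions 1, 4, 7, … form one track, and each other residue class forms its own.
Subsequence A: 41, -41, 41, -41, 41, -41 — the oscillation 41·(−1)^(n+1).
Subsequence B: 2, 4, 8, 16, 32, 64 — powers 2^1, 2^2, 2^3, ….
Subsequence C: 6, 13, 19, 32, 51, 83 — each term equals the sum of the previous two.
Position 20 falls in subsequence B as its term 7, giving 128.

128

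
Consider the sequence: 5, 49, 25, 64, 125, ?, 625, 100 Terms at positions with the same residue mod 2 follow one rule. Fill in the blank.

81

Odd-indexed and even-indexed terms follow separate rules.
Stream A is 5, 25, 125, 625, which is successive powers of 5.
Stream B is 49, 64, ?, 100, which is perfect squares starting at 7².
Filling stream B at index 3 by its rule yields 81.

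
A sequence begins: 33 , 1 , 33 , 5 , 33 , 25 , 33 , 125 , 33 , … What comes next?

625

Positions 1, 3, 5, … form one subsequence and positions 2, 4, 6, … form another.
Subsequence A: 33, 33, 33, 33, 33 (always 33).
Subsequence B: 1, 5, 25, 125 (powers of 5).
Position 10 falls in subsequence B as its term 5, giving 625.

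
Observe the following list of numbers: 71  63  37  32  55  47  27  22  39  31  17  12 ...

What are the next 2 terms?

The slot pattern repeats as AABB (period 4), so there are 2 interleaved tracks.
Track A: 71, 63, 55, 47, 39, 31 (arithmetic, step −8).
Track B: 37, 32, 27, 22, 17, 12 (subtracting 5 each time).
Position 13 → track A, term 7 = 23.
The 14th slot belongs to track A; its 8th term is 15.

23, 15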